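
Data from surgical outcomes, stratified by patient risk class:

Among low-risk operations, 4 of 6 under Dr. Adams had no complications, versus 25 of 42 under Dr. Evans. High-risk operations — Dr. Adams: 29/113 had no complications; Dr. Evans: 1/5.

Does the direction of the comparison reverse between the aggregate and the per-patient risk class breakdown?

Yes

Low-risk: Dr. Adams 4/6 = 66.7%, Dr. Evans 25/42 = 59.5% → Dr. Adams
High-risk: Dr. Adams 29/113 = 25.7%, Dr. Evans 1/5 = 20.0% → Dr. Adams
Overall: Dr. Adams 33/119 = 27.7%, Dr. Evans 26/47 = 55.3% → Dr. Evans
Dr. Adams wins each patient risk group but Dr. Evans wins overall — the comparison reverses. Dr. Adams's operations skew toward high-risk, which has a lower base rate.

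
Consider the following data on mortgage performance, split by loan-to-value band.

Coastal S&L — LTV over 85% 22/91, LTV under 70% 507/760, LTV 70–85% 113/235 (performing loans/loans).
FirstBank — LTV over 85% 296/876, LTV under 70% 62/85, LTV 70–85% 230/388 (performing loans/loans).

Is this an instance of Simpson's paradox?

LTV over 85%: Coastal S&L 22/91 = 24.2%, FirstBank 296/876 = 33.8% → FirstBank
LTV under 70%: Coastal S&L 507/760 = 66.7%, FirstBank 62/85 = 72.9% → FirstBank
LTV 70–85%: Coastal S&L 113/235 = 48.1%, FirstBank 230/388 = 59.3% → FirstBank
Overall: Coastal S&L 642/1086 = 59.1%, FirstBank 588/1349 = 43.6% → Coastal S&L
FirstBank wins each loan-to-value group but Coastal S&L wins overall — the comparison reverses. FirstBank's loans skew toward LTV over 85%, which has a lower base rate.

Yes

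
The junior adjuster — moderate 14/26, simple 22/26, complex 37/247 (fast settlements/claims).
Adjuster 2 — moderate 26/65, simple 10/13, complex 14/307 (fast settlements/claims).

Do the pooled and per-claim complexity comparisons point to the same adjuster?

Yes

Moderate: the junior adjuster 14/26 = 53.8%, Adjuster 2 26/65 = 40.0% → the junior adjuster
Simple: the junior adjuster 22/26 = 84.6%, Adjuster 2 10/13 = 76.9% → the junior adjuster
Complex: the junior adjuster 37/247 = 15.0%, Adjuster 2 14/307 = 4.6% → the junior adjuster
Overall: the junior adjuster 73/299 = 24.4%, Adjuster 2 50/385 = 13.0% → the junior adjuster
The junior adjuster wins overall and in every claim group — no reversal.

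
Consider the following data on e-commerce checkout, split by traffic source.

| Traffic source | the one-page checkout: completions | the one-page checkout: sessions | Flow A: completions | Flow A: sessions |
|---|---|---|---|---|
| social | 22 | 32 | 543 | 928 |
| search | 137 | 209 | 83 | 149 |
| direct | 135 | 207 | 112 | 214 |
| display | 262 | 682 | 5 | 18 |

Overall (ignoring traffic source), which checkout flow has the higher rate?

Flow A

Social: the one-page checkout 22/32 = 68.8%, Flow A 543/928 = 58.5% → the one-page checkout
Search: the one-page checkout 137/209 = 65.6%, Flow A 83/149 = 55.7% → the one-page checkout
Direct: the one-page checkout 135/207 = 65.2%, Flow A 112/214 = 52.3% → the one-page checkout
Display: the one-page checkout 262/682 = 38.4%, Flow A 5/18 = 27.8% → the one-page checkout
Overall: the one-page checkout 556/1130 = 49.2%, Flow A 743/1309 = 56.8% → Flow A
(The one-page checkout wins every traffic group but Flow A wins overall — the one-page checkout's sessions skew toward the low-rate display group.)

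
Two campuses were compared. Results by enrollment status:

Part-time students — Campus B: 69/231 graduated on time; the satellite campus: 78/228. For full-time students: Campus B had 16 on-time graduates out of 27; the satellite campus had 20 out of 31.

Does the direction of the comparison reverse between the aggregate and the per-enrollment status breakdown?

No

Part-time: Campus B 69/231 = 29.9%, the satellite campus 78/228 = 34.2% → the satellite campus
Full-time: Campus B 16/27 = 59.3%, the satellite campus 20/31 = 64.5% → the satellite campus
Overall: Campus B 85/258 = 32.9%, the satellite campus 98/259 = 37.8% → the satellite campus
The satellite campus wins overall and in every enrollment group — no reversal.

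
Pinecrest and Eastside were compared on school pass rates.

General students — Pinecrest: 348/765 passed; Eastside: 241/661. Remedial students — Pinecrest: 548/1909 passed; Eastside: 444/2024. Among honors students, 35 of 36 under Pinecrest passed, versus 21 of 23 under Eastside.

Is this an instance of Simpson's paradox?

General: Pinecrest 348/765 = 45.5%, Eastside 241/661 = 36.5% → Pinecrest
Remedial: Pinecrest 548/1909 = 28.7%, Eastside 444/2024 = 21.9% → Pinecrest
Honors: Pinecrest 35/36 = 97.2%, Eastside 21/23 = 91.3% → Pinecrest
Overall: Pinecrest 931/2710 = 34.4%, Eastside 706/2708 = 26.1% → Pinecrest
Pinecrest wins overall and in every student group — no reversal.

No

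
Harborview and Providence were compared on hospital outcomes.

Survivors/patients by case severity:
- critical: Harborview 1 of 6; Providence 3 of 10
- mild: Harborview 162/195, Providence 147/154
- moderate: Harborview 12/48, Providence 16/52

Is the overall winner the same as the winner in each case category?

Critical: Harborview 1/6 = 16.7%, Providence 3/10 = 30.0% → Providence
Mild: Harborview 162/195 = 83.1%, Providence 147/154 = 95.5% → Providence
Moderate: Harborview 12/48 = 25.0%, Providence 16/52 = 30.8% → Providence
Overall: Harborview 175/249 = 70.3%, Providence 166/216 = 76.9% → Providence
Providence wins overall and in every case group — no reversal.

Yes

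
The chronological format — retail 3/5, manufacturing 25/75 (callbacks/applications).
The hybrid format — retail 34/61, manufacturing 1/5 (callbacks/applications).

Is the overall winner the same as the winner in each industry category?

Retail: the chronological format 3/5 = 60.0%, the hybrid format 34/61 = 55.7% → the chronological format
Manufacturing: the chronological format 25/75 = 33.3%, the hybrid format 1/5 = 20.0% → the chronological format
Overall: the chronological format 28/80 = 35.0%, the hybrid format 35/66 = 53.0% → the hybrid format
The chronological format wins each industry group but the hybrid format wins overall — the comparison reverses. The chronological format's applications skew toward manufacturing, which has a lower base rate.

No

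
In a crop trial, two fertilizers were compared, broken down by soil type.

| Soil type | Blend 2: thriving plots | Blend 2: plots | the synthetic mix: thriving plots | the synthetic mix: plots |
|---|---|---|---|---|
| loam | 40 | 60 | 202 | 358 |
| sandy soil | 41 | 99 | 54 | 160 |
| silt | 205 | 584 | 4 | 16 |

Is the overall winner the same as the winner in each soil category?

Loam: Blend 2 40/60 = 66.7%, the synthetic mix 202/358 = 56.4% → Blend 2
Sandy soil: Blend 2 41/99 = 41.4%, the synthetic mix 54/160 = 33.8% → Blend 2
Silt: Blend 2 205/584 = 35.1%, the synthetic mix 4/16 = 25.0% → Blend 2
Overall: Blend 2 286/743 = 38.5%, the synthetic mix 260/534 = 48.7% → the synthetic mix
Blend 2 wins each soil group but the synthetic mix wins overall — the comparison reverses. Blend 2's plots skew toward silt, which has a lower base rate.

No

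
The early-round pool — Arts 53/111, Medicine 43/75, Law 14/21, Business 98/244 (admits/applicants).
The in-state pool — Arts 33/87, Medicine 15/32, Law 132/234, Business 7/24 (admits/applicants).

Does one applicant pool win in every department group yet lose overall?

Yes

Arts: the early-round pool 53/111 = 47.7%, the in-state pool 33/87 = 37.9% → the early-round pool
Medicine: the early-round pool 43/75 = 57.3%, the in-state pool 15/32 = 46.9% → the early-round pool
Law: the early-round pool 14/21 = 66.7%, the in-state pool 132/234 = 56.4% → the early-round pool
Business: the early-round pool 98/244 = 40.2%, the in-state pool 7/24 = 29.2% → the early-round pool
Overall: the early-round pool 208/451 = 46.1%, the in-state pool 187/377 = 49.6% → the in-state pool
The early-round pool wins each department group but the in-state pool wins overall — the comparison reverses. The early-round pool's applicants skew toward Business, which has a lower base rate.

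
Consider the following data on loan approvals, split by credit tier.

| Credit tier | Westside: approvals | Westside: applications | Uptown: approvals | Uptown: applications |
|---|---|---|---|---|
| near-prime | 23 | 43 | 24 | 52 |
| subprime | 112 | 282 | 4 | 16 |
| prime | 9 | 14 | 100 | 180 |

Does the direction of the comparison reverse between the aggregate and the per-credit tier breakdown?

Near-prime: Westside 23/43 = 53.5%, Uptown 24/52 = 46.2% → Westside
Subprime: Westside 112/282 = 39.7%, Uptown 4/16 = 25.0% → Westside
Prime: Westside 9/14 = 64.3%, Uptown 100/180 = 55.6% → Westside
Overall: Westside 144/339 = 42.5%, Uptown 128/248 = 51.6% → Uptown
Westside wins each credit group but Uptown wins overall — the comparison reverses. Westside's applications skew toward subprime, which has a lower base rate.

Yes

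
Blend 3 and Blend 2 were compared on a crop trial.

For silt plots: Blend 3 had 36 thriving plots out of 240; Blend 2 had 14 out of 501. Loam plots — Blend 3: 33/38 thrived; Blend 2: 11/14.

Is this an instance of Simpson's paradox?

No

Silt: Blend 3 36/240 = 15.0%, Blend 2 14/501 = 2.8% → Blend 3
Loam: Blend 3 33/38 = 86.8%, Blend 2 11/14 = 78.6% → Blend 3
Overall: Blend 3 69/278 = 24.8%, Blend 2 25/515 = 4.9% → Blend 3
Blend 3 wins overall and in every soil group — no reversal.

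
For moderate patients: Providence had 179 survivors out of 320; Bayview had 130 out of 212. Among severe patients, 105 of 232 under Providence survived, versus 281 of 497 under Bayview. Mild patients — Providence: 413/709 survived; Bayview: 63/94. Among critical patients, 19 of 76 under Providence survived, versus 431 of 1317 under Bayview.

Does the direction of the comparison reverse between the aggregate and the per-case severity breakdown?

Moderate: Providence 179/320 = 55.9%, Bayview 130/212 = 61.3% → Bayview
Severe: Providence 105/232 = 45.3%, Bayview 281/497 = 56.5% → Bayview
Mild: Providence 413/709 = 58.3%, Bayview 63/94 = 67.0% → Bayview
Critical: Providence 19/76 = 25.0%, Bayview 431/1317 = 32.7% → Bayview
Overall: Providence 716/1337 = 53.6%, Bayview 905/2120 = 42.7% → Providence
Bayview wins each case group but Providence wins overall — the comparison reverses. Bayview's patients skew toward critical, which has a lower base rate.

Yes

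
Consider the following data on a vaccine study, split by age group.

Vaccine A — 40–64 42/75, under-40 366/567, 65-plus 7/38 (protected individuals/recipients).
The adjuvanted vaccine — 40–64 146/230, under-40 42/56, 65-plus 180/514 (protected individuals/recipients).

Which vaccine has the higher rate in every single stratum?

the adjuvanted vaccine

40–64: Vaccine A 42/75 = 56.0%, the adjuvanted vaccine 146/230 = 63.5% → the adjuvanted vaccine
Under-40: Vaccine A 366/567 = 64.6%, the adjuvanted vaccine 42/56 = 75.0% → the adjuvanted vaccine
65-plus: Vaccine A 7/38 = 18.4%, the adjuvanted vaccine 180/514 = 35.0% → the adjuvanted vaccine
The adjuvanted vaccine has the higher rate in all 3 groups.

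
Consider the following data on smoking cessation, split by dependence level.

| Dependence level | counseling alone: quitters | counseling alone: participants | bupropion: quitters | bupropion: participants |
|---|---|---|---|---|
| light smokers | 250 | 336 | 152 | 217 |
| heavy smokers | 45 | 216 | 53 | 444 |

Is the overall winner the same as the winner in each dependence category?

Yes

Light smokers: counseling alone 250/336 = 74.4%, bupropion 152/217 = 70.0% → counseling alone
Heavy smokers: counseling alone 45/216 = 20.8%, bupropion 53/444 = 11.9% → counseling alone
Overall: counseling alone 295/552 = 53.4%, bupropion 205/661 = 31.0% → counseling alone
Counseling alone wins overall and in every dependence group — no reversal.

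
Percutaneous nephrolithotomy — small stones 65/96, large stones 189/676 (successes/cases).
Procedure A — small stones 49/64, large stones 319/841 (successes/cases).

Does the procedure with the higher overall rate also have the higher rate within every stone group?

Yes

Small stones: percutaneous nephrolithotomy 65/96 = 67.7%, Procedure A 49/64 = 76.6% → Procedure A
Large stones: percutaneous nephrolithotomy 189/676 = 28.0%, Procedure A 319/841 = 37.9% → Procedure A
Overall: percutaneous nephrolithotomy 254/772 = 32.9%, Procedure A 368/905 = 40.7% → Procedure A
Procedure A wins overall and in every stone group — no reversal.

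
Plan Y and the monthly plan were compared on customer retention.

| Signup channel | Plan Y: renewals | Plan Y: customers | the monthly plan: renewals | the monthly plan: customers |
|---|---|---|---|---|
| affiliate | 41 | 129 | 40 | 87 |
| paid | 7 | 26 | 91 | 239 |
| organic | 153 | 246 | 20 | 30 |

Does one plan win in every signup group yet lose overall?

Yes

Affiliate: Plan Y 41/129 = 31.8%, the monthly plan 40/87 = 46.0% → the monthly plan
Paid: Plan Y 7/26 = 26.9%, the monthly plan 91/239 = 38.1% → the monthly plan
Organic: Plan Y 153/246 = 62.2%, the monthly plan 20/30 = 66.7% → the monthly plan
Overall: Plan Y 201/401 = 50.1%, the monthly plan 151/356 = 42.4% → Plan Y
The monthly plan wins each signup group but Plan Y wins overall — the comparison reverses. The monthly plan's customers skew toward paid, which has a lower base rate.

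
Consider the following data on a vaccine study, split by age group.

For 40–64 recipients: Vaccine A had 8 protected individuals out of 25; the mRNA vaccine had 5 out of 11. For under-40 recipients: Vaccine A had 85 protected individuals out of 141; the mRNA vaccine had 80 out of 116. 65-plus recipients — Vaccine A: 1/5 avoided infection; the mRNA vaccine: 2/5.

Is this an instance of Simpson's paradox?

40–64: Vaccine A 8/25 = 32.0%, the mRNA vaccine 5/11 = 45.5% → the mRNA vaccine
Under-40: Vaccine A 85/141 = 60.3%, the mRNA vaccine 80/116 = 69.0% → the mRNA vaccine
65-plus: Vaccine A 1/5 = 20.0%, the mRNA vaccine 2/5 = 40.0% → the mRNA vaccine
Overall: Vaccine A 94/171 = 55.0%, the mRNA vaccine 87/132 = 65.9% → the mRNA vaccine
The mRNA vaccine wins overall and in every age group — no reversal.

No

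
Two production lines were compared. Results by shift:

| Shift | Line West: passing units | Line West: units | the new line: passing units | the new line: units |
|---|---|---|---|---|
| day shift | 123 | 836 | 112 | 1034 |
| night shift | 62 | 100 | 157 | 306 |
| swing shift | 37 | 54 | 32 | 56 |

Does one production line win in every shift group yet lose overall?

Day shift: Line West 123/836 = 14.7%, the new line 112/1034 = 10.8% → Line West
Night shift: Line West 62/100 = 62.0%, the new line 157/306 = 51.3% → Line West
Swing shift: Line West 37/54 = 68.5%, the new line 32/56 = 57.1% → Line West
Overall: Line West 222/990 = 22.4%, the new line 301/1396 = 21.6% → Line West
Line West wins overall and in every shift group — no reversal.

No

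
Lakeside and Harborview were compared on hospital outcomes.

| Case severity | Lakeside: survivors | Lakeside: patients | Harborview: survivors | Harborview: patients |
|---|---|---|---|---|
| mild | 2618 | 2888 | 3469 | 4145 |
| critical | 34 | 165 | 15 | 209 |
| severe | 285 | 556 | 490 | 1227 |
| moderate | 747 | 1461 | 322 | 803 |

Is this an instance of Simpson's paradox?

Mild: Lakeside 2618/2888 = 90.7%, Harborview 3469/4145 = 83.7% → Lakeside
Critical: Lakeside 34/165 = 20.6%, Harborview 15/209 = 7.2% → Lakeside
Severe: Lakeside 285/556 = 51.3%, Harborview 490/1227 = 39.9% → Lakeside
Moderate: Lakeside 747/1461 = 51.1%, Harborview 322/803 = 40.1% → Lakeside
Overall: Lakeside 3684/5070 = 72.7%, Harborview 4296/6384 = 67.3% → Lakeside
Lakeside wins overall and in every case group — no reversal.

No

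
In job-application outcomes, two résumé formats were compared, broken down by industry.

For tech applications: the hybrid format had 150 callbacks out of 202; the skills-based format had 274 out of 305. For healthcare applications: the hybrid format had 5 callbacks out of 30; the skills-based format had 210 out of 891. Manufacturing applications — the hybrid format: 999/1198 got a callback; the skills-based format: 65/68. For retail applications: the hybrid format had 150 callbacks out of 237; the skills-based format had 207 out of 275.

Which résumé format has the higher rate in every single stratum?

the skills-based format

Tech: the hybrid format 150/202 = 74.3%, the skills-based format 274/305 = 89.8% → the skills-based format
Healthcare: the hybrid format 5/30 = 16.7%, the skills-based format 210/891 = 23.6% → the skills-based format
Manufacturing: the hybrid format 999/1198 = 83.4%, the skills-based format 65/68 = 95.6% → the skills-based format
Retail: the hybrid format 150/237 = 63.3%, the skills-based format 207/275 = 75.3% → the skills-based format
The skills-based format has the higher rate in all 4 groups.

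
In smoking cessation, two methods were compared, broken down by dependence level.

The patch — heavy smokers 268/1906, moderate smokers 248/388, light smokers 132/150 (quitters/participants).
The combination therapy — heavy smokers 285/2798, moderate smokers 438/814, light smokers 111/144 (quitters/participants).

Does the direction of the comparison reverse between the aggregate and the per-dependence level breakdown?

Heavy smokers: the patch 268/1906 = 14.1%, the combination therapy 285/2798 = 10.2% → the patch
Moderate smokers: the patch 248/388 = 63.9%, the combination therapy 438/814 = 53.8% → the patch
Light smokers: the patch 132/150 = 88.0%, the combination therapy 111/144 = 77.1% → the patch
Overall: the patch 648/2444 = 26.5%, the combination therapy 834/3756 = 22.2% → the patch
The patch wins overall and in every dependence group — no reversal.

No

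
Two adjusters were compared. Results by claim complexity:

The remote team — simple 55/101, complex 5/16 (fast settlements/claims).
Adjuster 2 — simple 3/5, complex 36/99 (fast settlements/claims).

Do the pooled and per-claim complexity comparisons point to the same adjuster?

Simple: the remote team 55/101 = 54.5%, Adjuster 2 3/5 = 60.0% → Adjuster 2
Complex: the remote team 5/16 = 31.2%, Adjuster 2 36/99 = 36.4% → Adjuster 2
Overall: the remote team 60/117 = 51.3%, Adjuster 2 39/104 = 37.5% → the remote team
Adjuster 2 wins each claim group but the remote team wins overall — the comparison reverses. Adjuster 2's claims skew toward complex, which has a lower base rate.

No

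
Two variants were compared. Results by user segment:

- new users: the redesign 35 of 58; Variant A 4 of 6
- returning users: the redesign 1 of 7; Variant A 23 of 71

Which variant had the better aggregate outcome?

New users: the redesign 35/58 = 60.3%, Variant A 4/6 = 66.7% → Variant A
Returning users: the redesign 1/7 = 14.3%, Variant A 23/71 = 32.4% → Variant A
Overall: the redesign 36/65 = 55.4%, Variant A 27/77 = 35.1% → the redesign
(Variant A wins every user group but the redesign wins overall — Variant A's views skew toward the low-rate returning users group.)

the redesign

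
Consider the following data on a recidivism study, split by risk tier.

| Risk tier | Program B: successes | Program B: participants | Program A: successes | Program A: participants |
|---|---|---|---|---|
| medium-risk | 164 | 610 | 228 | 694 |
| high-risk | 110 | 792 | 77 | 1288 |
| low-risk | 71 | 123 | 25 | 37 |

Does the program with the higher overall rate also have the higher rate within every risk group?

No

Medium-risk: Program B 164/610 = 26.9%, Program A 228/694 = 32.9% → Program A
High-risk: Program B 110/792 = 13.9%, Program A 77/1288 = 6.0% → Program B
Low-risk: Program B 71/123 = 57.7%, Program A 25/37 = 67.6% → Program A
Overall: Program B 345/1525 = 22.6%, Program A 330/2019 = 16.3% → Program B
Neither sweeps: Program B wins 1 of 3 groups, Program A wins 2. Program B wins overall but not every group — no Simpson reversal.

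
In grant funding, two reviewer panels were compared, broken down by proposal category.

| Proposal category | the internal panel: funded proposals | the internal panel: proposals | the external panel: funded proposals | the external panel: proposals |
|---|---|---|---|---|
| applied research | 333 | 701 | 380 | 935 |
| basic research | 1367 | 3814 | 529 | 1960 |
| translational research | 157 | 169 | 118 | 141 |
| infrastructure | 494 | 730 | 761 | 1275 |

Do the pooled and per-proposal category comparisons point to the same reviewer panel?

Yes

Applied research: the internal panel 333/701 = 47.5%, the external panel 380/935 = 40.6% → the internal panel
Basic research: the internal panel 1367/3814 = 35.8%, the external panel 529/1960 = 27.0% → the internal panel
Translational research: the internal panel 157/169 = 92.9%, the external panel 118/141 = 83.7% → the internal panel
Infrastructure: the internal panel 494/730 = 67.7%, the external panel 761/1275 = 59.7% → the internal panel
Overall: the internal panel 2351/5414 = 43.4%, the external panel 1788/4311 = 41.5% → the internal panel
The internal panel wins overall and in every proposal group — no reversal.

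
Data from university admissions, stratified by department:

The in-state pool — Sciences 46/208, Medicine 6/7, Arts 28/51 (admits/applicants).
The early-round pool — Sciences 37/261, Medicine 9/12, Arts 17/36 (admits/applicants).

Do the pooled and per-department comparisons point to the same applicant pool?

Sciences: the in-state pool 46/208 = 22.1%, the early-round pool 37/261 = 14.2% → the in-state pool
Medicine: the in-state pool 6/7 = 85.7%, the early-round pool 9/12 = 75.0% → the in-state pool
Arts: the in-state pool 28/51 = 54.9%, the early-round pool 17/36 = 47.2% → the in-state pool
Overall: the in-state pool 80/266 = 30.1%, the early-round pool 63/309 = 20.4% → the in-state pool
The in-state pool wins overall and in every department group — no reversal.

Yes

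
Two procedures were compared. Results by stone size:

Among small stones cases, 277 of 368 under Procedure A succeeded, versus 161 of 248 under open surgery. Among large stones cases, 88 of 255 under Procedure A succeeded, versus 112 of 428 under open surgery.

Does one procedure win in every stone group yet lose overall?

Small stones: Procedure A 277/368 = 75.3%, open surgery 161/248 = 64.9% → Procedure A
Large stones: Procedure A 88/255 = 34.5%, open surgery 112/428 = 26.2% → Procedure A
Overall: Procedure A 365/623 = 58.6%, open surgery 273/676 = 40.4% → Procedure A
Procedure A wins overall and in every stone group — no reversal.

No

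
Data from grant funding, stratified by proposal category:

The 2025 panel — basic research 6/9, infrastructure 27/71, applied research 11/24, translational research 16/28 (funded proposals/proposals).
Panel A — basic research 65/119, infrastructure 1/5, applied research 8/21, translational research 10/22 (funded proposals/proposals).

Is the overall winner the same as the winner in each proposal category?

No

Basic research: the 2025 panel 6/9 = 66.7%, Panel A 65/119 = 54.6% → the 2025 panel
Infrastructure: the 2025 panel 27/71 = 38.0%, Panel A 1/5 = 20.0% → the 2025 panel
Applied research: the 2025 panel 11/24 = 45.8%, Panel A 8/21 = 38.1% → the 2025 panel
Translational research: the 2025 panel 16/28 = 57.1%, Panel A 10/22 = 45.5% → the 2025 panel
Overall: the 2025 panel 60/132 = 45.5%, Panel A 84/167 = 50.3% → Panel A
The 2025 panel wins each proposal group but Panel A wins overall — the comparison reverses. The 2025 panel's proposals skew toward infrastructure, which has a lower base rate.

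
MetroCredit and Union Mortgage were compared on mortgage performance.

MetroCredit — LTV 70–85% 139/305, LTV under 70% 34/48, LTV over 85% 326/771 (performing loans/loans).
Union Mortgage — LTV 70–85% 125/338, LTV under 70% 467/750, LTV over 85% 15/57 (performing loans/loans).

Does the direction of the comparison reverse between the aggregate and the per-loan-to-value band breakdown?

Yes

LTV 70–85%: MetroCredit 139/305 = 45.6%, Union Mortgage 125/338 = 37.0% → MetroCredit
LTV under 70%: MetroCredit 34/48 = 70.8%, Union Mortgage 467/750 = 62.3% → MetroCredit
LTV over 85%: MetroCredit 326/771 = 42.3%, Union Mortgage 15/57 = 26.3% → MetroCredit
Overall: MetroCredit 499/1124 = 44.4%, Union Mortgage 607/1145 = 53.0% → Union Mortgage
MetroCredit wins each loan-to-value group but Union Mortgage wins overall — the comparison reverses. MetroCredit's loans skew toward LTV over 85%, which has a lower base rate.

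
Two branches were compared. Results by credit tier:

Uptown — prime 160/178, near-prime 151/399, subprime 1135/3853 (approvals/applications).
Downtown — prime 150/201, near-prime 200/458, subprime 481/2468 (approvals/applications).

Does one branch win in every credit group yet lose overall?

Prime: Uptown 160/178 = 89.9%, Downtown 150/201 = 74.6% → Uptown
Near-prime: Uptown 151/399 = 37.8%, Downtown 200/458 = 43.7% → Downtown
Subprime: Uptown 1135/3853 = 29.5%, Downtown 481/2468 = 19.5% → Uptown
Overall: Uptown 1446/4430 = 32.6%, Downtown 831/3127 = 26.6% → Uptown
Neither sweeps: Uptown wins 2 of 3 groups, Downtown wins 1. Uptown wins overall but not every group — no Simpson reversal.

No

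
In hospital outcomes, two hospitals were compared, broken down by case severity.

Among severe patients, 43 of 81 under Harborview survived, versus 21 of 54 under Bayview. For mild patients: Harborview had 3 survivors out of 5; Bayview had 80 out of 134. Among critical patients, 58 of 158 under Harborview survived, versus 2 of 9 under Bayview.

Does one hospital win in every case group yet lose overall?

Yes

Severe: Harborview 43/81 = 53.1%, Bayview 21/54 = 38.9% → Harborview
Mild: Harborview 3/5 = 60.0%, Bayview 80/134 = 59.7% → Harborview
Critical: Harborview 58/158 = 36.7%, Bayview 2/9 = 22.2% → Harborview
Overall: Harborview 104/244 = 42.6%, Bayview 103/197 = 52.3% → Bayview
Harborview wins each case group but Bayview wins overall — the comparison reverses. Harborview's patients skew toward critical, which has a lower base rate.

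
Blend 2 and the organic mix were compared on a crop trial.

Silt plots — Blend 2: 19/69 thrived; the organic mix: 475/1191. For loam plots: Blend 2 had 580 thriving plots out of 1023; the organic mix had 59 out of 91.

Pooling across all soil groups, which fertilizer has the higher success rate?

Silt: Blend 2 19/69 = 27.5%, the organic mix 475/1191 = 39.9% → the organic mix
Loam: Blend 2 580/1023 = 56.7%, the organic mix 59/91 = 64.8% → the organic mix
Overall: Blend 2 599/1092 = 54.9%, the organic mix 534/1282 = 41.7% → Blend 2
(The organic mix wins every soil group but Blend 2 wins overall — the organic mix's plots skew toward the low-rate silt group.)

Blend 2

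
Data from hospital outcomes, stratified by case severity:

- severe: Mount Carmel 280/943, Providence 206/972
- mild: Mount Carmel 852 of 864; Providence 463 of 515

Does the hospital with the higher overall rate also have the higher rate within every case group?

Yes

Severe: Mount Carmel 280/943 = 29.7%, Providence 206/972 = 21.2% → Mount Carmel
Mild: Mount Carmel 852/864 = 98.6%, Providence 463/515 = 89.9% → Mount Carmel
Overall: Mount Carmel 1132/1807 = 62.6%, Providence 669/1487 = 45.0% → Mount Carmel
Mount Carmel wins overall and in every case group — no reversal.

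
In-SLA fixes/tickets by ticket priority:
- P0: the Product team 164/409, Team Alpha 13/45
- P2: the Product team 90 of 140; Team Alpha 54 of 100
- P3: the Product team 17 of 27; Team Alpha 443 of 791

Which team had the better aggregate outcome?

Team Alpha

P0: the Product team 164/409 = 40.1%, Team Alpha 13/45 = 28.9% → the Product team
P2: the Product team 90/140 = 64.3%, Team Alpha 54/100 = 54.0% → the Product team
P3: the Product team 17/27 = 63.0%, Team Alpha 443/791 = 56.0% → the Product team
Overall: the Product team 271/576 = 47.0%, Team Alpha 510/936 = 54.5% → Team Alpha
(The Product team wins every ticket group but Team Alpha wins overall — the Product team's tickets skew toward the low-rate P0 group.)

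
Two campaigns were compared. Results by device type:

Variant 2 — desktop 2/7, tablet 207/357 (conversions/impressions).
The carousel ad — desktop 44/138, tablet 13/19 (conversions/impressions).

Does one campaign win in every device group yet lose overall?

Yes

Desktop: Variant 2 2/7 = 28.6%, the carousel ad 44/138 = 31.9% → the carousel ad
Tablet: Variant 2 207/357 = 58.0%, the carousel ad 13/19 = 68.4% → the carousel ad
Overall: Variant 2 209/364 = 57.4%, the carousel ad 57/157 = 36.3% → Variant 2
The carousel ad wins each device group but Variant 2 wins overall — the comparison reverses. The carousel ad's impressions skew toward desktop, which has a lower base rate.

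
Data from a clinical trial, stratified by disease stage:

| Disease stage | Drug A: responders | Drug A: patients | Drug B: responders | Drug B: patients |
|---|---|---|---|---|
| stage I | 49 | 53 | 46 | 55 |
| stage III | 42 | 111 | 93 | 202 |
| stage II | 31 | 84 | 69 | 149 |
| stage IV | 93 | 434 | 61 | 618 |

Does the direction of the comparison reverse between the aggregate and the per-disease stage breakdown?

No

Stage I: Drug A 49/53 = 92.5%, Drug B 46/55 = 83.6% → Drug A
Stage III: Drug A 42/111 = 37.8%, Drug B 93/202 = 46.0% → Drug B
Stage II: Drug A 31/84 = 36.9%, Drug B 69/149 = 46.3% → Drug B
Stage IV: Drug A 93/434 = 21.4%, Drug B 61/618 = 9.9% → Drug A
Overall: Drug A 215/682 = 31.5%, Drug B 269/1024 = 26.3% → Drug A
Neither sweeps: Drug A wins 2 of 4 groups, Drug B wins 2. Drug A wins overall but not every group — no Simpson reversal.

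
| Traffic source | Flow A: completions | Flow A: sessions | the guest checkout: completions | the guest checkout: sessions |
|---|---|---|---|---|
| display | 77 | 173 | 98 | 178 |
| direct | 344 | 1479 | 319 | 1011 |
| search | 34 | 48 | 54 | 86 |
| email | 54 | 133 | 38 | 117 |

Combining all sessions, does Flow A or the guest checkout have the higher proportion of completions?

the guest checkout

Display: Flow A 77/173 = 44.5%, the guest checkout 98/178 = 55.1% → the guest checkout
Direct: Flow A 344/1479 = 23.3%, the guest checkout 319/1011 = 31.6% → the guest checkout
Search: Flow A 34/48 = 70.8%, the guest checkout 54/86 = 62.8% → Flow A
Email: Flow A 54/133 = 40.6%, the guest checkout 38/117 = 32.5% → Flow A
Overall: Flow A 509/1833 = 27.8%, the guest checkout 509/1392 = 36.6% → the guest checkout
(Neither sweeps every traffic group, but the guest checkout has the higher pooled rate.)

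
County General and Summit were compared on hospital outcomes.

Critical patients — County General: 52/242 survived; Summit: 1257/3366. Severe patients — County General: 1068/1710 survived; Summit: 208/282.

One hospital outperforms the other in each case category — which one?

Critical: County General 52/242 = 21.5%, Summit 1257/3366 = 37.3% → Summit
Severe: County General 1068/1710 = 62.5%, Summit 208/282 = 73.8% → Summit
Summit has the higher rate in both groups.

Summit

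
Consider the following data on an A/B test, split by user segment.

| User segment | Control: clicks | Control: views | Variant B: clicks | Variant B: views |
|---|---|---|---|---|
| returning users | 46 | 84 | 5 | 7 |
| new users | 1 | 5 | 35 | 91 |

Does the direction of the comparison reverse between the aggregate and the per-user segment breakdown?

Returning users: Control 46/84 = 54.8%, Variant B 5/7 = 71.4% → Variant B
New users: Control 1/5 = 20.0%, Variant B 35/91 = 38.5% → Variant B
Overall: Control 47/89 = 52.8%, Variant B 40/98 = 40.8% → Control
Variant B wins each user group but Control wins overall — the comparison reverses. Variant B's views skew toward new users, which has a lower base rate.

Yes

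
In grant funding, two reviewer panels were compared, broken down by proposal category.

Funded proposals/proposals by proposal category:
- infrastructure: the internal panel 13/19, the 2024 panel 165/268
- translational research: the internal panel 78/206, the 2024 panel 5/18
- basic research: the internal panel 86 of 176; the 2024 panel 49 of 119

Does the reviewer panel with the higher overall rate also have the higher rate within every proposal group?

Infrastructure: the internal panel 13/19 = 68.4%, the 2024 panel 165/268 = 61.6% → the internal panel
Translational research: the internal panel 78/206 = 37.9%, the 2024 panel 5/18 = 27.8% → the internal panel
Basic research: the internal panel 86/176 = 48.9%, the 2024 panel 49/119 = 41.2% → the internal panel
Overall: the internal panel 177/401 = 44.1%, the 2024 panel 219/405 = 54.1% → the 2024 panel
The internal panel wins each proposal group but the 2024 panel wins overall — the comparison reverses. The internal panel's proposals skew toward translational research, which has a lower base rate.

No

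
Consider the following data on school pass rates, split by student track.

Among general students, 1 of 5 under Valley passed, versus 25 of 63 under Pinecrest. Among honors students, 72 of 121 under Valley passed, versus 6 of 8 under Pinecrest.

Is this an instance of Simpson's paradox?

General: Valley 1/5 = 20.0%, Pinecrest 25/63 = 39.7% → Pinecrest
Honors: Valley 72/121 = 59.5%, Pinecrest 6/8 = 75.0% → Pinecrest
Overall: Valley 73/126 = 57.9%, Pinecrest 31/71 = 43.7% → Valley
Pinecrest wins each student group but Valley wins overall — the comparison reverses. Pinecrest's students skew toward general, which has a lower base rate.

Yes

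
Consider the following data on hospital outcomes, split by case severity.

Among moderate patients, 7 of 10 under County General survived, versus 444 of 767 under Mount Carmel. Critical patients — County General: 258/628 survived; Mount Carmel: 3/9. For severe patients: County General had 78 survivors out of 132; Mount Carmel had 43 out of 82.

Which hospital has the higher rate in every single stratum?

Moderate: County General 7/10 = 70.0%, Mount Carmel 444/767 = 57.9% → County General
Critical: County General 258/628 = 41.1%, Mount Carmel 3/9 = 33.3% → County General
Severe: County General 78/132 = 59.1%, Mount Carmel 43/82 = 52.4% → County General
County General has the higher rate in all 3 groups.

County General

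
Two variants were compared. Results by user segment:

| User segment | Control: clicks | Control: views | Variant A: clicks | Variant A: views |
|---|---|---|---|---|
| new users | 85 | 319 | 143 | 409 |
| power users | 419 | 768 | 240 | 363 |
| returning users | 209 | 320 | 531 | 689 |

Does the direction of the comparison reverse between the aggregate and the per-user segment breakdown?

New users: Control 85/319 = 26.6%, Variant A 143/409 = 35.0% → Variant A
Power users: Control 419/768 = 54.6%, Variant A 240/363 = 66.1% → Variant A
Returning users: Control 209/320 = 65.3%, Variant A 531/689 = 77.1% → Variant A
Overall: Control 713/1407 = 50.7%, Variant A 914/1461 = 62.6% → Variant A
Variant A wins overall and in every user group — no reversal.

No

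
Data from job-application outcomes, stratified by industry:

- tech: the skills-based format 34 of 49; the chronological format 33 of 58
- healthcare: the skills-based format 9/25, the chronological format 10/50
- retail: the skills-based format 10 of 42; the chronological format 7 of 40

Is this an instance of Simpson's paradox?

Tech: the skills-based format 34/49 = 69.4%, the chronological format 33/58 = 56.9% → the skills-based format
Healthcare: the skills-based format 9/25 = 36.0%, the chronological format 10/50 = 20.0% → the skills-based format
Retail: the skills-based format 10/42 = 23.8%, the chronological format 7/40 = 17.5% → the skills-based format
Overall: the skills-based format 53/116 = 45.7%, the chronological format 50/148 = 33.8% → the skills-based format
The skills-based format wins overall and in every industry group — no reversal.

No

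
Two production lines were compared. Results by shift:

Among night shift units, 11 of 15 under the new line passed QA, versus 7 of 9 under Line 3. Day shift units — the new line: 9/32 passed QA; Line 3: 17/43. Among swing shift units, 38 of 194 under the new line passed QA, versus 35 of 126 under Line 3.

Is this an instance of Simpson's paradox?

No

Night shift: the new line 11/15 = 73.3%, Line 3 7/9 = 77.8% → Line 3
Day shift: the new line 9/32 = 28.1%, Line 3 17/43 = 39.5% → Line 3
Swing shift: the new line 38/194 = 19.6%, Line 3 35/126 = 27.8% → Line 3
Overall: the new line 58/241 = 24.1%, Line 3 59/178 = 33.1% → Line 3
Line 3 wins overall and in every shift group — no reversal.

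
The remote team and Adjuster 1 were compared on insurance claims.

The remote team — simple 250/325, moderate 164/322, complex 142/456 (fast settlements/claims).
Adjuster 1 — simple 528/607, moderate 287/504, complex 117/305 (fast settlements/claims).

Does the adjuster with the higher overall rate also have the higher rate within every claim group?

Simple: the remote team 250/325 = 76.9%, Adjuster 1 528/607 = 87.0% → Adjuster 1
Moderate: the remote team 164/322 = 50.9%, Adjuster 1 287/504 = 56.9% → Adjuster 1
Complex: the remote team 142/456 = 31.1%, Adjuster 1 117/305 = 38.4% → Adjuster 1
Overall: the remote team 556/1103 = 50.4%, Adjuster 1 932/1416 = 65.8% → Adjuster 1
Adjuster 1 wins overall and in every claim group — no reversal.

Yes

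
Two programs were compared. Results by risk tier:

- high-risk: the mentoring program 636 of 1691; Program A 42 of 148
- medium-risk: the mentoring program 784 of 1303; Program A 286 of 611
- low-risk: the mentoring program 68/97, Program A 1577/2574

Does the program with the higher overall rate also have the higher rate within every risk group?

No

High-risk: the mentoring program 636/1691 = 37.6%, Program A 42/148 = 28.4% → the mentoring program
Medium-risk: the mentoring program 784/1303 = 60.2%, Program A 286/611 = 46.8% → the mentoring program
Low-risk: the mentoring program 68/97 = 70.1%, Program A 1577/2574 = 61.3% → the mentoring program
Overall: the mentoring program 1488/3091 = 48.1%, Program A 1905/3333 = 57.2% → Program A
The mentoring program wins each risk group but Program A wins overall — the comparison reverses. The mentoring program's participants skew toward high-risk, which has a lower base rate.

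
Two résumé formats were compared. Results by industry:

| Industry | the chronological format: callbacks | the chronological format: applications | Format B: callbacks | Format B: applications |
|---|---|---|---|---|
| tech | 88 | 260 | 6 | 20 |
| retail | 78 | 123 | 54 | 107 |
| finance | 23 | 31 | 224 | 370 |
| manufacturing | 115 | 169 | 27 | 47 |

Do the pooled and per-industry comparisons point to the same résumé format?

Tech: the chronological format 88/260 = 33.8%, Format B 6/20 = 30.0% → the chronological format
Retail: the chronological format 78/123 = 63.4%, Format B 54/107 = 50.5% → the chronological format
Finance: the chronological format 23/31 = 74.2%, Format B 224/370 = 60.5% → the chronological format
Manufacturing: the chronological format 115/169 = 68.0%, Format B 27/47 = 57.4% → the chronological format
Overall: the chronological format 304/583 = 52.1%, Format B 311/544 = 57.2% → Format B
The chronological format wins each industry group but Format B wins overall — the comparison reverses. The chronological format's applications skew toward tech, which has a lower base rate.

No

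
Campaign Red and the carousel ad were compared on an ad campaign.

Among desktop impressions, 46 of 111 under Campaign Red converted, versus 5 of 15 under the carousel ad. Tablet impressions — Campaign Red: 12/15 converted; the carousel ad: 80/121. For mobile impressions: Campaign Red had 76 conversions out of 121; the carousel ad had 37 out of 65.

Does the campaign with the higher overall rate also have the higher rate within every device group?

No

Desktop: Campaign Red 46/111 = 41.4%, the carousel ad 5/15 = 33.3% → Campaign Red
Tablet: Campaign Red 12/15 = 80.0%, the carousel ad 80/121 = 66.1% → Campaign Red
Mobile: Campaign Red 76/121 = 62.8%, the carousel ad 37/65 = 56.9% → Campaign Red
Overall: Campaign Red 134/247 = 54.3%, the carousel ad 122/201 = 60.7% → the carousel ad
Campaign Red wins each device group but the carousel ad wins overall — the comparison reverses. Campaign Red's impressions skew toward desktop, which has a lower base rate.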